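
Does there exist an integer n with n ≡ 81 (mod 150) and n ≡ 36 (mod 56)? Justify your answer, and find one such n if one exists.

Both moduli are multiples of 2 = gcd(150, 56), so any solution would satisfy n ≡ 81 and n ≡ 36 modulo 2 simultaneously.
However 81 ≡ 1 and 36 ≡ 0 (mod 2), and 1 ≠ 0.
So no integer satisfies both congruences.

No, no such integer exists.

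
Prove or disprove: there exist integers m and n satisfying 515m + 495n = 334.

Any value of 515m + 495n is a multiple of gcd(515, 495) = 5.
But 334 = 5·66 + 4, so 5 ∤ 334.
So the equation is unsolvable over ℤ.

No such integers exist.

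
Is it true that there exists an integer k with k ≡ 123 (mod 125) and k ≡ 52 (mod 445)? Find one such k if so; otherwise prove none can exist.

There is no such integer.

gcd(125, 445) = 5. If k ≡ 123 (mod 125) and k ≡ 52 (mod 445), then k ≡ 123 (mod 5) and k ≡ 52 (mod 5).
However 123 ≡ 3 and 52 ≡ 2 (mod 5), and 3 ≠ 2.
Hence the system has no solution.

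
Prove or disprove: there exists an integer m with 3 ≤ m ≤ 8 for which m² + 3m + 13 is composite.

No, no such integer m in that range exists.

The values for m = 3, 4, …, 8 are 31, 41, 53, 67, 83, 101, and each of these is prime.
So no value in the range makes the expression composite.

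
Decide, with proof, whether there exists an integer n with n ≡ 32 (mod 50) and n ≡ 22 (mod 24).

n = 382

The moduli are not coprime: gcd(50, 24) = 2. Compatibility requires 2 ∣ (22 − 32) = -10, which holds, so solutions exist.
The integers ≡ 32 (mod 50) are 32, 82, 132, 182, 232, 282, 332, 382, …; their remainders mod 24 are 8, 10, 12, 14, 16, 18, 20, 22, so n = 382 is the first that is ≡ 22 (mod 24).
Verify: 382 = 7·50 + 32 and 382 = 15·24 + 22. ✓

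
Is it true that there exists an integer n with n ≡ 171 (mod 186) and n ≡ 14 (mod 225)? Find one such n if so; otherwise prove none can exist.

Both moduli are multiples of 3 = gcd(186, 225), so any solution would satisfy n ≡ 171 and n ≡ 14 modulo 3 simultaneously.
However 171 ≡ 0 and 14 ≡ 2 (mod 3), and 0 ≠ 2.
Therefore no such n exists.

No such integer exists.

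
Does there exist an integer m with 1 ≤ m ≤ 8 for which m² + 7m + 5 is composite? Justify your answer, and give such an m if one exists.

m = 5

At m = 5: 5² + 7·5 + 5 = 65 = 5·13, which is composite.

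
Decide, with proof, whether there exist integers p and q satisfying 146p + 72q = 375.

gcd(146, 72) = 2, so every integer of the form 146p + 72q is a multiple of 2.
But 375 is not a multiple of 2 (it leaves remainder 1).
Therefore 146p + 72q = 375 has no solution in integers.

No, no such integers exist.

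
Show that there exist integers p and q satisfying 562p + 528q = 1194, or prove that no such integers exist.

Since gcd(562, 528) = 2 and 1194 = 2·597, Bézout's identity guarantees a solution.
Dividing through by 2 reduces the equation to 281p + 264q = 597.
Dividing repeatedly: 281 = 1·264 + 17, 264 = 15·17 + 9, 17 = 1·9 + 8, 9 = 1·8 + 1, 8 = 8·1 + 0.
Unwinding: 1 = 9 − 1·8 = 9 − (17 − 1·9) = −17 + 2·9 = −17 + 2·(264 − 15·17) = 2·264 − 31·17 = 2·264 − 31·(281 − 1·264) = −31·281 + 33·264, i.e. 281·(-31) + 264·33 = 1.
Multiplying through by 597: p = (-31)·597 = -18507, q = 33·597 = 19701 is a solution.
Shifting by a multiple of (264, −281) keeps it a solution: p = -18507 + 71·264 = 237, q = 19701 − 71·281 = -250.
Check: 562·237 + 528·(-250) = 133194 − 132000 = 1194. ✓

p = 237, q = -250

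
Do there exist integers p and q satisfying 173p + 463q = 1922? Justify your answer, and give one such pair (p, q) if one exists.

p = 351, q = -127

173 and 463 are coprime, so 173p + 463q ranges over all of ℤ.
Euclidean algorithm: 463 = 2·173 + 117, 173 = 1·117 + 56, 117 = 2·56 + 5, 56 = 11·5 + 1, 5 = 5·1 + 0.
Unwinding: 1 = 56 − 11·5 = 56 − 11·(117 − 2·56) = −11·117 + 23·56 = −11·117 + 23·(173 − 1·117) = 23·173 − 34·117 = 23·173 − 34·(463 − 2·173) = −34·463 + 91·173, i.e. 173·91 + 463·(-34) = 1.
Times 1922: 173·174902 + 463·(-65348) = 1922, so (174902, -65348) solves it.
Subtracting 377·463 from p and adding 377·173 to q gives the tidier solution (351, -127).
Check: 173·351 + 463·(-127) = 60723 − 58801 = 1922. ✓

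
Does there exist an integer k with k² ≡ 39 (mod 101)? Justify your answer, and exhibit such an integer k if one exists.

No such integer exists.

Apply Euler's criterion with the prime 101: 39 is a quadratic residue iff 39^50 ≡ 1 (mod 101), and a non-residue iff it is ≡ −1.
Squaring successively (mod 101): 39^2 = 1521 ≡ 6; 39^4 ≡ 6² = 36 ≡ 36; 39^8 ≡ 36² = 1296 ≡ 84; 39^16 ≡ 84² = 7056 ≡ 87; 39^32 ≡ 87² = 7569 ≡ 95.
Since 50 = 32 + 16 + 2, 39^50 ≡ 95 · 87 · 6; multiplying out mod 101: 95·87 = 8265 ≡ 84, then 84·6 = 504 ≡ 100. Thus 39^50 ≡ 100 ≡ −1 (mod 101).
The value −1 means 39 is a non-residue modulo 101, so k² ≡ 39 (mod 101) is impossible.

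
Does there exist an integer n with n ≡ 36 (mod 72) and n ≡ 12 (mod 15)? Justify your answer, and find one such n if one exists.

The moduli are not coprime: gcd(72, 15) = 3. Compatibility requires 3 ∣ (12 − 36) = -24, which holds, so solutions exist.
Step through n = 36, 36 + 72, 36 + 2·72, …: the values 36, 108, 180, 252 reduce mod 15 to 6, 3, 0, 12. The value 252 hits 12.
Check: 252 mod 72 = 36, 252 mod 15 = 12. ✓

n = 252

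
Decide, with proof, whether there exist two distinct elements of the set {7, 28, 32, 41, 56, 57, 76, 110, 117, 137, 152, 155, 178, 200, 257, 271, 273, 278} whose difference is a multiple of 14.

Reduce each element mod 14: 7↦7, 28↦0, 32↦4, 41↦13, 56↦0, 57↦1, 76↦6, 110↦12, 117↦5, 137↦11, 152↦12, 155↦1, 178↦10, 200↦4, 257↦5, 271↦5, 273↦7, 278↦12. The residue 7 repeats (at 7 and 273), and 273 − 7 = 266 = 19·14.

Yes: 7 and 273.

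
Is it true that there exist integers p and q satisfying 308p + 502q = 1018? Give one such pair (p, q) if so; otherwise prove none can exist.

p = 194, q = -117

gcd(308, 502) = 2, and 2 divides 1018, so integer solutions exist.
Dividing through by 2 reduces the equation to 154p + 251q = 509.
Euclidean algorithm: 251 = 1·154 + 97, 154 = 1·97 + 57, 97 = 1·57 + 40, 57 = 1·40 + 17, 40 = 2·17 + 6, 17 = 2·6 + 5, 6 = 1·5 + 1, 5 = 5·1 + 0.
Back-substituting, 1 = 6 − 1·5 = 6 − (17 − 2·6) = −17 + 3·6 = −17 + 3·(40 − 2·17) = 3·40 − 7·17 = 3·40 − 7·(57 − 1·40) = −7·57 + 10·40 = −7·57 + 10·(97 − 1·57) = 10·97 − 17·57 = 10·97 − 17·(154 − 1·97) = −17·154 + 27·97 = −17·154 + 27·(251 − 1·154) = 27·251 − 44·154; that is, 154·(-44) + 251·27 = 1.
Scaling by 509 gives the particular solution (p, q) = (-22396, 13743).
The general solution is p = -22396 + 251k, q = 13743 − 154k; taking k = 90 gives the smaller pair p = 194, q = -117.
Indeed 308·194 + 502·(-117) = 59752 − 58734 = 1018.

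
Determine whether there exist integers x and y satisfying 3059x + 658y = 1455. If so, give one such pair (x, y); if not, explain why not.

No such integers exist.

Both 3059 and 658 are divisible by gcd(3059, 658) = 7, hence so is any combination 3059x + 658y.
But 1455 is not a multiple of 7 (it leaves remainder 6).
So the equation is unsolvable over ℤ.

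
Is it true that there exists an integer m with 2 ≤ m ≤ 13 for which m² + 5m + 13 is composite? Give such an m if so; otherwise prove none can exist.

m = 13

At m = 13: 13² + 5·13 + 13 = 247 = 13·19, which is composite.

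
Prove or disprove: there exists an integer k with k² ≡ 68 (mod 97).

97 is prime, so by Euler's criterion 68 is a square mod 97 iff 68^((97−1)/2) = 68^48 ≡ 1 (mod 97).
Repeated squaring mod 97: 68^2 = 4624 ≡ 65; 68^4 ≡ 65² = 4225 ≡ 54; 68^8 ≡ 54² = 2916 ≡ 6; 68^16 ≡ 6² = 36 ≡ 36; 68^32 ≡ 36² = 1296 ≡ 35.
Since 48 = 32 + 16, 68^48 ≡ 35 · 36; multiplying out mod 97: 35·36 = 1260 ≡ 96. Thus 68^48 ≡ 96 ≡ −1 (mod 97).
The value −1 means 68 is a non-residue modulo 97, so k² ≡ 68 (mod 97) is impossible.

No such integer exists.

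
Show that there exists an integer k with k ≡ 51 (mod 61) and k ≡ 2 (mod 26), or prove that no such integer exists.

gcd(61, 26) = 1, so the Chinese Remainder Theorem guarantees exactly one residue class mod 1586 satisfying both.
Write k = 51 + 61t and require 51 + 61t ≡ 2 (mod 26), i.e. 61t ≡ 3 (mod 26).
61 ≡ 9 (mod 26), so this reads 9t ≡ 3 (mod 26). To invert 9 modulo 26: 26 = 2·9 + 8, 9 = 1·8 + 1, 8 = 8·1 + 0, and unwinding, 1 = 9 − 1·8 = 9 − (26 − 2·9) = −26 + 3·9. Thus 9⁻¹ ≡ 3 (mod 26).
Therefore t ≡ 3·3 = 9 (mod 26).
With t = 9: k = 51 + 61·9 = 600.
Check: 600 mod 61 = 51, 600 mod 26 = 2. ✓

k = 600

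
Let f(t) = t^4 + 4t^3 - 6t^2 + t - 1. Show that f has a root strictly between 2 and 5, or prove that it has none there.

No such root exists.

f(2) = 25 and f(5) = 979, both positive, so a sign-change argument is unavailable; we show f keeps this sign on the whole interval.
Shift to the endpoint 2: with t = 2 + u (0 < u < 3), one computes f(2 + u) = u^4 + 12u^3 + 42u^2 + 57u + 25.
All 5 nonzero coefficients of this polynomial in u are positive; hence for u > 0 the value is a sum of positive terms (the constant 25 among them).
Therefore f(t) > 0 throughout (2, 5), and f has no zero there.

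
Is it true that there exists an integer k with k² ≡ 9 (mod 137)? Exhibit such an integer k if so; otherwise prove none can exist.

k = 134

Take k = 134. Then 134² = 17956 = 131·137 + 9, so 134² ≡ 9 (mod 137).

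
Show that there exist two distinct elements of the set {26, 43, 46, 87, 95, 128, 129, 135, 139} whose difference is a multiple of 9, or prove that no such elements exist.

There is no such pair.

Two integers differ by a multiple of 9 exactly when they have the same residue mod 9. The residues are 26↦8, 43↦7, 46↦1, 87↦6, 95↦5, 128↦2, 129↦3, 135↦0, 139↦4.
All 9 residues are distinct, so no two elements differ by a multiple of 9.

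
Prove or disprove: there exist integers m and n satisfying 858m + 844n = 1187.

No, no such integers exist.

Any value of 858m + 844n is a multiple of gcd(858, 844) = 2.
However 1187 leaves remainder 1 on division by 2.
Therefore 858m + 844n = 1187 has no solution in integers.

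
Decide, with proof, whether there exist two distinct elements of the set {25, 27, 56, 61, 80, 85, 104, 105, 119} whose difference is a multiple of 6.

Yes: 25 and 61.

Both 25 and 61 leave remainder 1 on division by 6; their difference 36 = 6·6 is a multiple of 6.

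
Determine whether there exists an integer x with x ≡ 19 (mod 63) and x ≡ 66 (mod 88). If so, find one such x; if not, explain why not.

x = 4114

Since 63 and 88 share no common factor, CRT says the pair of congruences has a solution (unique mod 5544).
Any solution of the first congruence is x = 19 + 63t; substituting into the second, 63t ≡ 66 − 19 ≡ 47 (mod 88).
Note 63·7 = 441 ≡ 1 (mod 88) (as 441 − 1 = 5·88), so 63⁻¹ ≡ 7.
Therefore t ≡ 7·47 = 329 ≡ 65 (mod 88).
Taking t = 65 gives x = 19 + 63·65 = 4114.
Indeed 4114 ≡ 19 (mod 63) and 4114 ≡ 66 (mod 88).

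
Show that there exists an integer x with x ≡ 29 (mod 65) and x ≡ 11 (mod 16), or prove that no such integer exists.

x = 939

Since 65 and 16 share no common factor, CRT says the pair of congruences has a solution (unique mod 1040).
Any solution of the first congruence is x = 29 + 65t; substituting into the second, 65t ≡ 11 − 29 ≡ 14 (mod 16).
65 ≡ 1 (mod 16), so this reads 1t ≡ 14 (mod 16). So t ≡ 14 (mod 16).
Taking t = 14 gives x = 29 + 65·14 = 939.
Check: 939 mod 65 = 29, 939 mod 16 = 11. ✓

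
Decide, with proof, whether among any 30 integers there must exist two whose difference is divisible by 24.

There are exactly 24 possible remainders on division by 24.
With 30 integers and only 24 classes, the pigeonhole principle forces two of them, say a and b, into the same class.
Equal remainders mean a − b ≡ 0 (mod 24), so 24 divides their difference.

Yes.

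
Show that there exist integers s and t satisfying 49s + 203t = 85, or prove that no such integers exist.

No such integers exist.

gcd(49, 203) = 7, so every integer of the form 49s + 203t is a multiple of 7.
But 85 = 7·12 + 1, so 7 ∤ 85.
Hence no integers s, t satisfy the equation.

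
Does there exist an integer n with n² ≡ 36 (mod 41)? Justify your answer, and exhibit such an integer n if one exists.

n = 35

n = 35 works: 35² = 1225, and 1225 − 36 = 1189 = 29·41.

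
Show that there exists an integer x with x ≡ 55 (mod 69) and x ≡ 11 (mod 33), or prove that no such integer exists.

No, no such integer exists.

Both moduli are multiples of 3 = gcd(69, 33), so any solution would satisfy x ≡ 55 and x ≡ 11 modulo 3 simultaneously.
These are incompatible: 55 − 11 = 44 is not divisible by 3.
Hence the system has no solution.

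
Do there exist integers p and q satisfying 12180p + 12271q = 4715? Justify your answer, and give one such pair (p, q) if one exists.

Any value of 12180p + 12271q is a multiple of gcd(12180, 12271) = 7.
However 4715 leaves remainder 4 on division by 7.
Hence no integers p, q satisfy the equation.

No, no such integers exist.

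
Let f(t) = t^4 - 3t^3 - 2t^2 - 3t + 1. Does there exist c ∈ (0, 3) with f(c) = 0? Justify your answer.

Yes, f has a root in the interval.

f(0) = 1 and f(3) = -26, which have opposite signs.
f is continuous everywhere (it is a polynomial), in particular on [0, 3].
The Intermediate Value Theorem then guarantees some c ∈ (0, 3) with f(c) = 0.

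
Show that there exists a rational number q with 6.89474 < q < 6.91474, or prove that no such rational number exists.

Scale by 10: the interval becomes (68.94740, 69.14740), which contains the integer 69.
Hence 69/10 is a rational number with 6.89474 < 69/10 < 6.91474.

q = 69/10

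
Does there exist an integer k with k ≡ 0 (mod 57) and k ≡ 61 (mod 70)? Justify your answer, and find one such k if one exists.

Since 57 and 70 share no common factor, CRT says the pair of congruences has a solution (unique mod 3990).
Write k = 0 + 57t and require 0 + 57t ≡ 61 (mod 70), i.e. 57t ≡ 61 (mod 70).
Invert 57 mod 70 by the Euclidean algorithm: 70 = 1·57 + 13, 57 = 4·13 + 5, 13 = 2·5 + 3, 5 = 1·3 + 2, 3 = 1·2 + 1, 2 = 2·1 + 0; back-substituting, 1 = 3 − 1·2 = 3 − (5 − 1·3) = −5 + 2·3 = −5 + 2·(13 − 2·5) = 2·13 − 5·5 = 2·13 − 5·(57 − 4·13) = −5·57 + 22·13 = −5·57 + 22·(70 − 1·57) = 22·70 − 27·57. Hence 57·(-27) ≡ 1, so 57⁻¹ ≡ -27 ≡ 43 (mod 70).
Multiplying by 43: t ≡ 43·61 = 2623 ≡ 33 (mod 70).
Taking t = 33 gives k = 0 + 57·33 = 1881.
Verify: 1881 = 33·57 + 0 and 1881 = 26·70 + 61. ✓

k = 1881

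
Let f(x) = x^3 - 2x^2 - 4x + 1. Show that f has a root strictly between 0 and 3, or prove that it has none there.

f(0) = 1 and f(3) = -2, which have opposite signs.
As a polynomial, f is continuous on every closed interval.
By the Intermediate Value Theorem, f takes the value 0 somewhere in the open interval.

Such a root exists.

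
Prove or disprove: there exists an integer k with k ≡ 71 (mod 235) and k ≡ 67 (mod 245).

No, no such integer exists.

gcd(235, 245) = 5. If k ≡ 71 (mod 235) and k ≡ 67 (mod 245), then k ≡ 71 (mod 5) and k ≡ 67 (mod 5).
But 71 mod 5 = 1 while 67 mod 5 = 2, a contradiction.
Therefore no such k exists.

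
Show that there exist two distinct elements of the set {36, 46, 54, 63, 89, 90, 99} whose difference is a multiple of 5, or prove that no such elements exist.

Reduce each element mod 5: 36↦1, 46↦1, 54↦4, 63↦3, 89↦4, 90↦0, 99↦4. The residue 1 repeats (at 36 and 46), and 46 − 36 = 10 = 2·5.

Yes: 36 and 46.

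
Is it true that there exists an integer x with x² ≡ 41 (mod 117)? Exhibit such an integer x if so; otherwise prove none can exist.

Since 3 ∣ 117, a solution of x² ≡ 41 (mod 117) would also satisfy x² ≡ 41 ≡ 2 (mod 3).
Squares mod 3 repeat after x = 1 (as (−x)² = x²); for x = 0..1 they are 0, 1.
The set of squares mod 3 is therefore {0, 1}, which does not contain 2.
Therefore x² ≡ 41 (mod 117) has no solution.

No such integer exists.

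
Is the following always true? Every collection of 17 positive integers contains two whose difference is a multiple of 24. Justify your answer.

Consider the 17 integers 105, 106, …, 121. They lie in distinct residue classes modulo 24, since 17 ≤ 24.
The differences between them range over 1, …, 16, none of which is divisible by 24.

No, the set {105, 106, 107, 108, 109, 110, 111, 112, 113, 114, 115, 116, 117, 118, 119, 120, 121} is a counterexample.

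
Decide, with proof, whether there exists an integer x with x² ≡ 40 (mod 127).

127 is prime, so by Euler's criterion 40 is a square mod 127 iff 40^((127−1)/2) = 40^63 ≡ 1 (mod 127).
Squaring successively (mod 127): 40^2 = 1600 ≡ 76; 40^4 ≡ 76² = 5776 ≡ 61; 40^8 ≡ 61² = 3721 ≡ 38; 40^16 ≡ 38² = 1444 ≡ 47; 40^32 ≡ 47² = 2209 ≡ 50.
Since 63 = 32 + 16 + 8 + 4 + 2 + 1, 40^63 ≡ 50 · 47 · 38 · 61 · 76 · 40; multiplying out mod 127: 50·47 = 2350 ≡ 64, then 64·38 = 2432 ≡ 19, then 19·61 = 1159 ≡ 16, then 16·76 = 1216 ≡ 73, then 73·40 = 2920 ≡ 126. Thus 40^63 ≡ 126 ≡ −1 (mod 127).
The value −1 means 40 is a non-residue modulo 127, so x² ≡ 40 (mod 127) is impossible.

No, no such integer exists.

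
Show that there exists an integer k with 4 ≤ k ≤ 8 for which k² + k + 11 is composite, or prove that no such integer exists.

The values for k = 4, 5, …, 8 are 31, 41, 53, 67, 83, and each of these is prime.
So no value in the range makes the expression composite.

No, no such integer k in that range exists.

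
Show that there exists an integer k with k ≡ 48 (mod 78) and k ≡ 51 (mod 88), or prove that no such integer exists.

No such integer exists.

gcd(78, 88) = 2. If k ≡ 48 (mod 78) and k ≡ 51 (mod 88), then k ≡ 48 (mod 2) and k ≡ 51 (mod 2).
However 48 ≡ 0 and 51 ≡ 1 (mod 2), and 0 ≠ 1.
Therefore no such k exists.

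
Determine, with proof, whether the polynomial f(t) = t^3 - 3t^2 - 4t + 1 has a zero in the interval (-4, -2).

f(-4) = -95 and f(-2) = -11, both negative, so a sign-change argument is unavailable; we show f keeps this sign on the whole interval.
Substitute t = -2 − u, where 0 < u < 2 on the interval. Expanding, f(-2 − u) = -u^3 - 9u^2 - 20u - 11.
The nonzero coefficients here are all negative, so for u > 0 every term is negative (or zero), and the constant term -11 is strictly negative.
Therefore f(t) < 0 throughout (-4, -2), and f has no zero there.

No.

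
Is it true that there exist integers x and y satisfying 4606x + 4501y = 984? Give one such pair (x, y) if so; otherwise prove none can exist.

Both 4606 and 4501 are divisible by gcd(4606, 4501) = 7, hence so is any combination 4606x + 4501y.
But 984 is not a multiple of 7 (it leaves remainder 4).
So the equation is unsolvable over ℤ.

There are no such integers.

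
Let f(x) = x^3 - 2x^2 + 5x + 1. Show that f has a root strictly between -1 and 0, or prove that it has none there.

Such a root exists.

f(-1) = -7 and f(0) = 1, which have opposite signs.
As a polynomial, f is continuous on every closed interval.
By the Intermediate Value Theorem, f takes the value 0 somewhere in the open interval.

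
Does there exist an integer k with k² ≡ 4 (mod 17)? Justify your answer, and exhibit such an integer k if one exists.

Take k = 15. Then 15² = 225 = 13·17 + 4, so 15² ≡ 4 (mod 17).

k = 15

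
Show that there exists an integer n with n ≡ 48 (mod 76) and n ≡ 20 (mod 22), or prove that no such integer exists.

n = 504

gcd(76, 22) = 2. A simultaneous solution exists iff 48 ≡ 20 (mod 2); here 48 mod 2 = 0 = 20 mod 2, so it does.
List candidates n ≡ 48 (mod 76): 48, 124, 200, 276, 352, 428, 504. Modulo 22 these are 4, 14, 2, 12, 0, 10, 20; 504 gives 20 as required.
Indeed 504 ≡ 48 (mod 76) and 504 ≡ 20 (mod 22).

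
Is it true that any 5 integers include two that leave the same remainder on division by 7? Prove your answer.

No, the set {5, 6, 7, 8, 9} is a counterexample.

Consider the 5 integers 5, 6, …, 9. They lie in distinct residue classes modulo 7, since 5 ≤ 7.
So no two of them leave the same remainder on division by 7; the claim fails for this set.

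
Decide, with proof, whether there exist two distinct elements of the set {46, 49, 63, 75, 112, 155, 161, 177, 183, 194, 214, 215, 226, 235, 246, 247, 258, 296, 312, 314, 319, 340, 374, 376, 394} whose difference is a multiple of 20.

46 mod 20 = 6 and 226 mod 20 = 6, so 226 − 46 = 180 = 9·20.

46 and 226 are such a pair.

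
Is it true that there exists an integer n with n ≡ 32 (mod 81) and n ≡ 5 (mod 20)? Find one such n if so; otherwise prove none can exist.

The moduli 81 and 20 are coprime, so by the Chinese Remainder Theorem a unique solution modulo 1620 exists.
Any solution of the first congruence is n = 32 + 81t; substituting into the second, 81t ≡ 5 − 32 ≡ 13 (mod 20).
81 ≡ 1 (mod 20), so this reads 1t ≡ 13 (mod 20). So t ≡ 13 (mod 20).
Taking t = 13 gives n = 32 + 81·13 = 1085.
Indeed 1085 ≡ 32 (mod 81) and 1085 ≡ 5 (mod 20).

n = 1085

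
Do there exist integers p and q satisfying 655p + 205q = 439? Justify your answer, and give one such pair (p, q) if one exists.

No such integers exist.

Any value of 655p + 205q is a multiple of gcd(655, 205) = 5.
But 439 is not a multiple of 5 (it leaves remainder 4).
Therefore 655p + 205q = 439 has no solution in integers.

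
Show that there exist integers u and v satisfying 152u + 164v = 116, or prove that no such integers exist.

u = 4, v = -3

Since gcd(152, 164) = 4 and 116 = 4·29, Bézout's identity guarantees a solution.
Dividing through by 4 reduces the equation to 38u + 41v = 29.
Dividing repeatedly: 41 = 1·38 + 3, 38 = 12·3 + 2, 3 = 1·2 + 1, 2 = 2·1 + 0.
Unwinding: 1 = 3 − 1·2 = 3 − (38 − 12·3) = −38 + 13·3 = −38 + 13·(41 − 1·38) = 13·41 − 14·38, i.e. 38·(-14) + 41·13 = 1.
Times 29: 38·(-406) + 41·377 = 29, so (-406, 377) solves it.
The general solution is u = -406 + 41k, v = 377 − 38k; taking k = 10 gives the smaller pair u = 4, v = -3.
Indeed 152·4 + 164·(-3) = 608 − 492 = 116.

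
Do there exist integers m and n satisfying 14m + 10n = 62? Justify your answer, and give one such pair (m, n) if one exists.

m = 3, n = 2

Since gcd(14, 10) = 2 and 62 = 2·31, Bézout's identity guarantees a solution.
Dividing through by 2 reduces the equation to 7m + 5n = 31.
Run the Euclidean algorithm on 7 and 5: 7 = 1·5 + 2, 5 = 2·2 + 1, 2 = 2·1 + 0.
Working back up the chain: 1 = 5 − 2·2 = 5 − 2·(7 − 1·5) = −2·7 + 3·5. So 7·(-2) + 5·3 = 1.
Scaling by 31 gives the particular solution (m, n) = (-62, 93).
The general solution is m = -62 + 5k, n = 93 − 7k; taking k = 13 gives the smaller pair m = 3, n = 2.
Indeed 14·3 + 10·2 = 42 + 20 = 62.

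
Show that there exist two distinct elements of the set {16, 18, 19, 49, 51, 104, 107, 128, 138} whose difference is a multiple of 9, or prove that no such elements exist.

Two integers differ by a multiple of 9 exactly when they have the same residue mod 9. The residues are 16↦7, 18↦0, 19↦1, 49↦4, 51↦6, 104↦5, 107↦8, 128↦2, 138↦3.
These 9 residues are pairwise different, hence no difference of two elements is divisible by 9.

No such pair exists.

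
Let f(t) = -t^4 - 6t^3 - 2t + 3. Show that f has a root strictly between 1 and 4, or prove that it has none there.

f(1) = -6 and f(4) = -645, both negative, so a sign-change argument is unavailable; we show f keeps this sign on the whole interval.
Shift to the endpoint 1: with t = 1 + u (0 < u < 3), one computes f(1 + u) = -u^4 - 10u^3 - 24u^2 - 24u - 6.
The nonzero coefficients here are all negative, so for u > 0 every term is negative (or zero), and the constant term -6 is strictly negative.
So f is strictly negative on (1, 4); no root exists in the interval.

No such root exists.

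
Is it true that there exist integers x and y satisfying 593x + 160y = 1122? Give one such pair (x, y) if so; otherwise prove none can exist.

593 and 160 are coprime, so 593x + 160y ranges over all of ℤ.
Dividing repeatedly: 593 = 3·160 + 113, 160 = 1·113 + 47, 113 = 2·47 + 19, 47 = 2·19 + 9, 19 = 2·9 + 1, 9 = 9·1 + 0.
Working back up the chain: 1 = 19 − 2·9 = 19 − 2·(47 − 2·19) = −2·47 + 5·19 = −2·47 + 5·(113 − 2·47) = 5·113 − 12·47 = 5·113 − 12·(160 − 1·113) = −12·160 + 17·113 = −12·160 + 17·(593 − 3·160) = 17·593 − 63·160. So 593·17 + 160·(-63) = 1.
Multiplying through by 1122: x = 17·1122 = 19074, y = (-63)·1122 = -70686 is a solution.
Subtracting 119·160 from x and adding 119·593 to y gives the tidier solution (34, -119).
Indeed 593·34 + 160·(-119) = 20162 − 19040 = 1122.

x = 34, y = -119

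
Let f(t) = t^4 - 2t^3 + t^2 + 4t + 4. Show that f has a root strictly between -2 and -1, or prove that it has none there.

f(-2) = 32 and f(-1) = 4, both positive, so a sign-change argument is unavailable; we show f keeps this sign on the whole interval.
Substitute t = -1 − u, where 0 < u < 1 on the interval. Expanding, f(-1 − u) = u^4 + 6u^3 + 13u^2 + 8u + 4.
The nonzero coefficients here are all positive, so for u > 0 every term is positive (or zero), and the constant term 4 is strictly positive.
Therefore f(t) > 0 throughout (-2, -1), and f has no zero there.

No.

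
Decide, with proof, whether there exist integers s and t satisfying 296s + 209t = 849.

s = 53, t = -71

Since gcd(296, 209) = 1, every integer is an integer combination of 296 and 209.
Dividing repeatedly: 296 = 1·209 + 87, 209 = 2·87 + 35, 87 = 2·35 + 17, 35 = 2·17 + 1, 17 = 17·1 + 0.
Back-substituting, 1 = 35 − 2·17 = 35 − 2·(87 − 2·35) = −2·87 + 5·35 = −2·87 + 5·(209 − 2·87) = 5·209 − 12·87 = 5·209 − 12·(296 − 1·209) = −12·296 + 17·209; that is, 296·(-12) + 209·17 = 1.
Multiplying through by 849: s = (-12)·849 = -10188, t = 17·849 = 14433 is a solution.
Adding 49·209 to s and subtracting 49·296 from t gives the tidier solution (53, -71).
Check: 296·53 + 209·(-71) = 15688 − 14839 = 849. ✓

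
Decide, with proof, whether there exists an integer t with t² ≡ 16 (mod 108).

t = 58 works: 58² = 3364, and 3364 − 16 = 3348 = 31·108.

t = 58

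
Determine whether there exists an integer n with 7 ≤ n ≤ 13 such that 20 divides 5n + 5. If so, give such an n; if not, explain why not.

n = 7

At n = 7 we get 5·7 + 5 = 40, and 40 = 20·2.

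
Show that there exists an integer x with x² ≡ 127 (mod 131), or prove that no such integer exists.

No such integer exists.

131 is prime, so by Euler's criterion 127 is a square mod 131 iff 127^((131−1)/2) = 127^65 ≡ 1 (mod 131).
Squaring successively (mod 131): 127^2 = 16129 ≡ 16; 127^4 ≡ 16² = 256 ≡ 125; 127^8 ≡ 125² = 15625 ≡ 36; 127^16 ≡ 36² = 1296 ≡ 117; 127^32 ≡ 117² = 13689 ≡ 65; 127^64 ≡ 65² = 4225 ≡ 33.
Since 65 = 64 + 1, 127^65 ≡ 33 · 127; multiplying out mod 131: 33·127 = 4191 ≡ 130. Thus 127^65 ≡ 130 ≡ −1 (mod 131).
By Euler's criterion 127 is a quadratic non-residue mod 131: no x satisfies x² ≡ 127 (mod 131).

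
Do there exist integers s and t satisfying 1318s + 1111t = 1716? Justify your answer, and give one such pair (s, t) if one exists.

1318 and 1111 are coprime, so 1318s + 1111t ranges over all of ℤ.
Run the Euclidean algorithm on 1318 and 1111: 1318 = 1·1111 + 207, 1111 = 5·207 + 76, 207 = 2·76 + 55, 76 = 1·55 + 21, 55 = 2·21 + 13, 21 = 1·13 + 8, 13 = 1·8 + 5, 8 = 1·5 + 3, 5 = 1·3 + 2, 3 = 1·2 + 1, 2 = 2·1 + 0.
Working back up the chain: 1 = 3 − 1·2 = 3 − (5 − 1·3) = −5 + 2·3 = −5 + 2·(8 − 1·5) = 2·8 − 3·5 = 2·8 − 3·(13 − 1·8) = −3·13 + 5·8 = −3·13 + 5·(21 − 1·13) = 5·21 − 8·13 = 5·21 − 8·(55 − 2·21) = −8·55 + 21·21 = −8·55 + 21·(76 − 1·55) = 21·76 − 29·55 = 21·76 − 29·(207 − 2·76) = −29·207 + 79·76 = −29·207 + 79·(1111 − 5·207) = 79·1111 − 424·207 = 79·1111 − 424·(1318 − 1·1111) = −424·1318 + 503·1111. So 1318·(-424) + 1111·503 = 1.
Multiplying through by 1716: s = (-424)·1716 = -727584, t = 503·1716 = 863148 is a solution.
The general solution is s = -727584 + 1111k, t = 863148 − 1318k; taking k = 655 gives the smaller pair s = 121, t = -142.
Indeed 1318·121 + 1111·(-142) = 159478 − 157762 = 1716.

s = 121, t = -142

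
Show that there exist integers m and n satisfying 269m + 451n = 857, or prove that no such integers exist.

Since gcd(269, 451) = 1, every integer is an integer combination of 269 and 451.
Run the Euclidean algorithm on 451 and 269: 451 = 1·269 + 182, 269 = 1·182 + 87, 182 = 2·87 + 8, 87 = 10·8 + 7, 8 = 1·7 + 1, 7 = 7·1 + 0.
Working back up the chain: 1 = 8 − 1·7 = 8 − (87 − 10·8) = −87 + 11·8 = −87 + 11·(182 − 2·87) = 11·182 − 23·87 = 11·182 − 23·(269 − 1·182) = −23·269 + 34·182 = −23·269 + 34·(451 − 1·269) = 34·451 − 57·269. So 269·(-57) + 451·34 = 1.
Scaling by 857 gives the particular solution (m, n) = (-48849, 29138).
The general solution is m = -48849 + 451k, n = 29138 − 269k; taking k = 109 gives the smaller pair m = 310, n = -183.
Indeed 269·310 + 451·(-183) = 83390 − 82533 = 857.

m = 310, n = -183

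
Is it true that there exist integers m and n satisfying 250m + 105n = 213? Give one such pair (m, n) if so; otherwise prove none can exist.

Both 250 and 105 are divisible by gcd(250, 105) = 5, hence so is any combination 250m + 105n.
But 213 is not a multiple of 5 (it leaves remainder 3).
Hence no integers m, n satisfy the equation.

There are no such integers.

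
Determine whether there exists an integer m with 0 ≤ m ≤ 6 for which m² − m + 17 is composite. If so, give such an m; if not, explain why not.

No, no such integer m in that range exists.

The values for m = 0, 1, …, 6 are 17, 17, 19, 23, 29, 37, 47, and each of these is prime.
So no value in the range makes the expression composite.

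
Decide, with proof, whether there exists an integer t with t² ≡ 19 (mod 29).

Apply Euler's criterion with the prime 29: 19 is a quadratic residue iff 19^14 ≡ 1 (mod 29), and a non-residue iff it is ≡ −1.
Repeated squaring mod 29: 19^2 = 361 ≡ 13; 19^4 ≡ 13² = 169 ≡ 24; 19^8 ≡ 24² = 576 ≡ 25.
Since 14 = 8 + 4 + 2, 19^14 ≡ 25 · 24 · 13; multiplying out mod 29: 25·24 = 600 ≡ 20, then 20·13 = 260 ≡ 28. Thus 19^14 ≡ 28 ≡ −1 (mod 29).
The value −1 means 19 is a non-residue modulo 29, so t² ≡ 19 (mod 29) is impossible.

There is no such integer.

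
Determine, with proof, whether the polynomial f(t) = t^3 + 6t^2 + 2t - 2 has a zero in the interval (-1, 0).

Such a root exists.

f(-1) = 1 and f(0) = -2, which have opposite signs.
As a polynomial, f is continuous on every closed interval.
By the Intermediate Value Theorem f must vanish at some point of (-1, 0).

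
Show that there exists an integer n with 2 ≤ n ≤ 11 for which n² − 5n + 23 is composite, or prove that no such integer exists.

The values for n = 2, 3, …, 11 are 17, 17, 19, 23, 29, 37, 47, 59, 73, 89, and each of these is prime.
So no value in the range makes the expression composite.

No such integer n in that range exists.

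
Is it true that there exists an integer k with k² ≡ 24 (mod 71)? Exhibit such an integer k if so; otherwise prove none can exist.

k = 33

k = 33 works: 33² = 1089, and 1089 − 24 = 1065 = 15·71.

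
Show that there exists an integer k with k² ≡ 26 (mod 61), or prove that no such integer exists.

61 is prime, so by Euler's criterion 26 is a square mod 61 iff 26^((61−1)/2) = 26^30 ≡ 1 (mod 61).
Repeated squaring mod 61: 26^2 = 676 ≡ 5; 26^4 ≡ 5² = 25 ≡ 25; 26^8 ≡ 25² = 625 ≡ 15; 26^16 ≡ 15² = 225 ≡ 42.
Since 30 = 16 + 8 + 4 + 2, 26^30 ≡ 42 · 15 · 25 · 5; multiplying out mod 61: 42·15 = 630 ≡ 20, then 20·25 = 500 ≡ 12, then 12·5 = 60 ≡ 60. Thus 26^30 ≡ 60 ≡ −1 (mod 61).
The value −1 means 26 is a non-residue modulo 61, so k² ≡ 26 (mod 61) is impossible.

No, no such integer exists.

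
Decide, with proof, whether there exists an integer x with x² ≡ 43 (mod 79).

79 is prime, so by Euler's criterion 43 is a square mod 79 iff 43^((79−1)/2) = 43^39 ≡ 1 (mod 79).
Squaring successively (mod 79): 43^2 = 1849 ≡ 32; 43^4 ≡ 32² = 1024 ≡ 76; 43^8 ≡ 76² = 5776 ≡ 9; 43^16 ≡ 9² = 81 ≡ 2; 43^32 ≡ 2² = 4 ≡ 4.
Since 39 = 32 + 4 + 2 + 1, 43^39 ≡ 4 · 76 · 32 · 43; multiplying out mod 79: 4·76 = 304 ≡ 67, then 67·32 = 2144 ≡ 11, then 11·43 = 473 ≡ 78. Thus 43^39 ≡ 78 ≡ −1 (mod 79).
By Euler's criterion 43 is a quadratic non-residue mod 79: no x satisfies x² ≡ 43 (mod 79).

There is no such integer.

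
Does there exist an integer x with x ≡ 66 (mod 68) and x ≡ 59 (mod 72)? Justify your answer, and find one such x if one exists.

Both moduli are multiples of 4 = gcd(68, 72), so any solution would satisfy x ≡ 66 and x ≡ 59 modulo 4 simultaneously.
But 66 mod 4 = 2 while 59 mod 4 = 3, a contradiction.
Therefore no such x exists.

No, no such integer exists.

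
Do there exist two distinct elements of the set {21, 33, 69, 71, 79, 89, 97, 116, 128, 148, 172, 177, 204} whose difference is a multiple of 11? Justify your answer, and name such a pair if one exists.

71 mod 11 = 5 and 148 mod 11 = 5, so 148 − 71 = 77 = 7·11.

71 and 148 are such a pair.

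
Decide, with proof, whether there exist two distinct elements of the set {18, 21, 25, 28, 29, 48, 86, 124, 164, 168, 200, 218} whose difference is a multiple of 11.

Yes: 18 and 29.

Reduce each element mod 11: 18↦7, 21↦10, 25↦3, 28↦6, 29↦7, 48↦4, 86↦9, 124↦3, 164↦10, 168↦3, 200↦2, 218↦9. The residue 7 repeats (at 18 and 29), and 29 − 18 = 11 = 1·11.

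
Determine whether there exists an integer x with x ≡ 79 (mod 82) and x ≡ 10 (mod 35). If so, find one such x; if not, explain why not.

x = 325

Since 82 and 35 share no common factor, CRT says the pair of congruences has a solution (unique mod 2870).
Any solution of the first congruence is x = 79 + 82t; substituting into the second, 82t ≡ 10 − 79 ≡ 1 (mod 35).
82 ≡ 12 (mod 35), so this reads 12t ≡ 1 (mod 35). Note 12·3 = 36 ≡ 1 (mod 35) (as 36 − 1 = 1·35), so 12⁻¹ ≡ 3.
Therefore t ≡ 3·1 = 3 (mod 35).
With t = 3: x = 79 + 82·3 = 325.
Check: 325 mod 82 = 79, 325 mod 35 = 10. ✓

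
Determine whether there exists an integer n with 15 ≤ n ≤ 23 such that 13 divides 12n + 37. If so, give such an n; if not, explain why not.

There is no such integer n in that range.

For n = 15, 16, …, 23 the values of 12n + 37 modulo 13 are 9, 8, 7, 6, 5, 4, 3, 2, 1 respectively.
Since 0 is absent from this list, 13 ∤ 12n + 37 for every n with 15 ≤ n ≤ 23.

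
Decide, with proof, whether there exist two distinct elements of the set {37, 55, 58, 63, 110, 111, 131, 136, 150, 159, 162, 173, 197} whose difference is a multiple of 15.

No, no such pair exists.

Reduce each element modulo 15: 37↦7, 55↦10, 58↦13, 63↦3, 110↦5, 111↦6, 131↦11, 136↦1, 150↦0, 159↦9, 162↦12, 173↦8, 197↦2.
All 13 residues are distinct, so no two elements differ by a multiple of 15.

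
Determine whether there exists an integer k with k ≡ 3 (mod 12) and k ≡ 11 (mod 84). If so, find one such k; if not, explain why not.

No, no such integer exists.

gcd(12, 84) = 12. If k ≡ 3 (mod 12) and k ≡ 11 (mod 84), then k ≡ 3 (mod 12) and k ≡ 11 (mod 12).
But 3 mod 12 = 3 while 11 mod 12 = 11, a contradiction.
So no integer satisfies both congruences.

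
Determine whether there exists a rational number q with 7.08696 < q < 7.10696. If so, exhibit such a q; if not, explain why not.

q = 71/10

Look for a denominator N such that an integer falls strictly between N·7.08696 and N·7.10696. N = 10 works: 10·7.08696 = 70.86960 < 71 < 71.06960 = 10·7.10696.
So q = 71/10 works: it is a ratio of integers, and dividing 10·7.08696 < 71 < 10·7.10696 through by 10 gives 7.08696 < 71/10 < 7.10696.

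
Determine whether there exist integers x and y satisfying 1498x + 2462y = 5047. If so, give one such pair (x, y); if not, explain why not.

gcd(1498, 2462) = 2, so every integer of the form 1498x + 2462y is a multiple of 2.
But 5047 is not a multiple of 2 (it leaves remainder 1).
So the equation is unsolvable over ℤ.

No, no such integers exist.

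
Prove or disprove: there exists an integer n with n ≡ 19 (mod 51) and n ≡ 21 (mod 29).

gcd(51, 29) = 1, so the Chinese Remainder Theorem guarantees exactly one residue class mod 1479 satisfying both.
Any solution of the first congruence is n = 19 + 51t; substituting into the second, 51t ≡ 21 − 19 ≡ 2 (mod 29).
51 ≡ 22 (mod 29), so this reads 22t ≡ 2 (mod 29). To invert 22 modulo 29: 29 = 1·22 + 7, 22 = 3·7 + 1, 7 = 7·1 + 0, and unwinding, 1 = 22 − 3·7 = 22 − 3·(29 − 1·22) = −3·29 + 4·22. Thus 22⁻¹ ≡ 4 (mod 29).
Therefore t ≡ 4·2 = 8 (mod 29).
Taking t = 8 gives n = 19 + 51·8 = 427.
Verify: 427 = 8·51 + 19 and 427 = 14·29 + 21. ✓

n = 427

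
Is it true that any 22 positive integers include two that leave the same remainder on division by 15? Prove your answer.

There are exactly 15 possible remainders on division by 15.
Placing 22 integers into 15 classes, some class receives at least two — say a and b.
So a and b have equal remainders mod 15, which is exactly what was to be shown.

True.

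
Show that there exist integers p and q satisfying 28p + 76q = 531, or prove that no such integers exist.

Both 28 and 76 are divisible by gcd(28, 76) = 4, hence so is any combination 28p + 76q.
However 531 leaves remainder 3 on division by 4.
So the equation is unsolvable over ℤ.

No, no such integers exist.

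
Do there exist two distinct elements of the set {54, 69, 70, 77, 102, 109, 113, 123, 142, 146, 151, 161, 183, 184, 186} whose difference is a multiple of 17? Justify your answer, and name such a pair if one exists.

No, no such pair exists.

Residues mod 17: 54↦3, 69↦1, 70↦2, 77↦9, 102↦0, 109↦7, 113↦11, 123↦4, 142↦6, 146↦10, 151↦15, 161↦8, 183↦13, 184↦14, 186↦16.
All 15 residues are distinct, so no two elements differ by a multiple of 17.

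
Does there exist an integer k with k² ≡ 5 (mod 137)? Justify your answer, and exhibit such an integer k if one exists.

No, no such integer exists.

Apply Euler's criterion with the prime 137: 5 is a quadratic residue iff 5^68 ≡ 1 (mod 137), and a non-residue iff it is ≡ −1.
Squaring successively (mod 137): 5^2 = 25 ≡ 25; 5^4 ≡ 25² = 625 ≡ 77; 5^8 ≡ 77² = 5929 ≡ 38; 5^16 ≡ 38² = 1444 ≡ 74; 5^32 ≡ 74² = 5476 ≡ 133; 5^64 ≡ 133² = 17689 ≡ 16.
Since 68 = 64 + 4, 5^68 ≡ 16 · 77; multiplying out mod 137: 16·77 = 1232 ≡ 136. Thus 5^68 ≡ 136 ≡ −1 (mod 137).
The value −1 means 5 is a non-residue modulo 137, so k² ≡ 5 (mod 137) is impossible.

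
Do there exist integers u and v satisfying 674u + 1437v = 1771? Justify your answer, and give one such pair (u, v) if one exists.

Since gcd(674, 1437) = 1, every integer is an integer combination of 674 and 1437.
Run the Euclidean algorithm on 1437 and 674: 1437 = 2·674 + 89, 674 = 7·89 + 51, 89 = 1·51 + 38, 51 = 1·38 + 13, 38 = 2·13 + 12, 13 = 1·12 + 1, 12 = 12·1 + 0.
Working back up the chain: 1 = 13 − 1·12 = 13 − (38 − 2·13) = −38 + 3·13 = −38 + 3·(51 − 1·38) = 3·51 − 4·38 = 3·51 − 4·(89 − 1·51) = −4·89 + 7·51 = −4·89 + 7·(674 − 7·89) = 7·674 − 53·89 = 7·674 − 53·(1437 − 2·674) = −53·1437 + 113·674. So 674·113 + 1437·(-53) = 1.
Multiplying through by 1771: u = 113·1771 = 200123, v = (-53)·1771 = -93863 is a solution.
The general solution is u = 200123 + 1437k, v = -93863 − 674k; taking k = -139 gives the smaller pair u = 380, v = -177.
Indeed 674·380 + 1437·(-177) = 256120 − 254349 = 1771.

u = 380, v = -177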